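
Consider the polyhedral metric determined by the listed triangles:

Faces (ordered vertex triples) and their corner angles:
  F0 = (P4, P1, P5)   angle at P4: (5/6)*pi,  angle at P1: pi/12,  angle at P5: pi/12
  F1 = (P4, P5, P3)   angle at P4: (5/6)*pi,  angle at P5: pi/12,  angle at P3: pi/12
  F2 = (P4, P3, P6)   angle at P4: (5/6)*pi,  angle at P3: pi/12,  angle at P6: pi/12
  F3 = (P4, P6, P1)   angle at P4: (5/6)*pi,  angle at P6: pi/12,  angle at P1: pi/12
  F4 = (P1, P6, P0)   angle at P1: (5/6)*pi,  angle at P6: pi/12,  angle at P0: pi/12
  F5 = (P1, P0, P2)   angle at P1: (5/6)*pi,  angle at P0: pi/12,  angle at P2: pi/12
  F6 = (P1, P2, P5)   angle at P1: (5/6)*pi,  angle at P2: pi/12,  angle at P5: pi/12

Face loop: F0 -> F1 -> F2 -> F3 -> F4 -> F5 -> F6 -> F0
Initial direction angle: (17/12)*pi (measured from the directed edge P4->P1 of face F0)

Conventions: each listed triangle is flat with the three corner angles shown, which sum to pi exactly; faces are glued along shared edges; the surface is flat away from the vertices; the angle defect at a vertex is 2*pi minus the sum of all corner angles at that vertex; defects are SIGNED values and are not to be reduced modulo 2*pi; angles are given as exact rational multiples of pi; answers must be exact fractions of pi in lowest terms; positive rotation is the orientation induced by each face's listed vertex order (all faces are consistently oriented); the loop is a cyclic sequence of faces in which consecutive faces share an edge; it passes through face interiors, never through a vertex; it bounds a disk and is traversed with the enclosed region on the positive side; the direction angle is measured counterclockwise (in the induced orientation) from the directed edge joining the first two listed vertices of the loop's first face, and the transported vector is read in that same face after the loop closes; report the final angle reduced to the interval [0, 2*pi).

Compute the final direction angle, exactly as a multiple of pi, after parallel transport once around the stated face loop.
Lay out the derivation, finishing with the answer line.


enclosed vertex P1: corner angles sum to (8/3)*pi, defect = 2*pi - (8/3)*pi = (-2/3)*pi
enclosed vertex P4: corner angles sum to (10/3)*pi, defect = 2*pi - (10/3)*pi = (-4/3)*pi
the rotation equals the total enclosed defect, so the final angle is initial + defects (mod 2*pi)
final angle = (17/12)*pi - 2*pi = (17/12)*pi (mod 2*pi)

Answer: final direction angle = (17/12)*pi


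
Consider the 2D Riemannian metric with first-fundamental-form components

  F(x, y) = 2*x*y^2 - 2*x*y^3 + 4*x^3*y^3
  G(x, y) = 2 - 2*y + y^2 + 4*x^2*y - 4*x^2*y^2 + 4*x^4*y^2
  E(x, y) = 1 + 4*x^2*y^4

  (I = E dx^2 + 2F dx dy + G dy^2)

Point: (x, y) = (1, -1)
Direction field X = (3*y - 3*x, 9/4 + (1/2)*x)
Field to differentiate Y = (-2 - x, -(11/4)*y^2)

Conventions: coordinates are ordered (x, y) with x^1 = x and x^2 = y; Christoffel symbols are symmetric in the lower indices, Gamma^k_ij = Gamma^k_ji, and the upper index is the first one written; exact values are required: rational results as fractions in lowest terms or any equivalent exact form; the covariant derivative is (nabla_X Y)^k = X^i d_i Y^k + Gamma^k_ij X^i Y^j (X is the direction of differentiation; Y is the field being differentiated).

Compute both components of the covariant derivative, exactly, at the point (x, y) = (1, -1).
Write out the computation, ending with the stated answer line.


E = 5, F = 0, G = 1 at the point
E_x = 8, E_y = -16, F_x = -8, F_y = 2, G_x = 0, G_y = 0
EG - F^2 = 5;  g^inv = (1/5) * [[1, 0], [0, 5]]
first-kind symbols [ij,l] = (1/2)(d_i g_jl + d_j g_il - d_l g_ij): [xx,x] = E_x/2 = 4, [xx,y] = F_x - E_y/2 = 0, [xy,x] = E_y/2 = -8, [xy,y] = G_x/2 = 0, [yy,x] = F_y - G_x/2 = 2, [yy,y] = G_y/2 = 0
Gamma^x_ij = (G*[ij,x] - F*[ij,y])/(EG - F^2), Gamma^y_ij = (E*[ij,y] - F*[ij,x])/(EG - F^2)
Gamma_xxx = 4/5, Gamma_xxy = -8/5, Gamma_xyy = 2/5, Gamma_yxx = 0, Gamma_yxy = 0, Gamma_yyy = 0
X = (-6, 11/4), Y = (-3, -11/4) at the point

Answer: (nabla_X Y)^x = 167/40, (nabla_X Y)^y = 121/8


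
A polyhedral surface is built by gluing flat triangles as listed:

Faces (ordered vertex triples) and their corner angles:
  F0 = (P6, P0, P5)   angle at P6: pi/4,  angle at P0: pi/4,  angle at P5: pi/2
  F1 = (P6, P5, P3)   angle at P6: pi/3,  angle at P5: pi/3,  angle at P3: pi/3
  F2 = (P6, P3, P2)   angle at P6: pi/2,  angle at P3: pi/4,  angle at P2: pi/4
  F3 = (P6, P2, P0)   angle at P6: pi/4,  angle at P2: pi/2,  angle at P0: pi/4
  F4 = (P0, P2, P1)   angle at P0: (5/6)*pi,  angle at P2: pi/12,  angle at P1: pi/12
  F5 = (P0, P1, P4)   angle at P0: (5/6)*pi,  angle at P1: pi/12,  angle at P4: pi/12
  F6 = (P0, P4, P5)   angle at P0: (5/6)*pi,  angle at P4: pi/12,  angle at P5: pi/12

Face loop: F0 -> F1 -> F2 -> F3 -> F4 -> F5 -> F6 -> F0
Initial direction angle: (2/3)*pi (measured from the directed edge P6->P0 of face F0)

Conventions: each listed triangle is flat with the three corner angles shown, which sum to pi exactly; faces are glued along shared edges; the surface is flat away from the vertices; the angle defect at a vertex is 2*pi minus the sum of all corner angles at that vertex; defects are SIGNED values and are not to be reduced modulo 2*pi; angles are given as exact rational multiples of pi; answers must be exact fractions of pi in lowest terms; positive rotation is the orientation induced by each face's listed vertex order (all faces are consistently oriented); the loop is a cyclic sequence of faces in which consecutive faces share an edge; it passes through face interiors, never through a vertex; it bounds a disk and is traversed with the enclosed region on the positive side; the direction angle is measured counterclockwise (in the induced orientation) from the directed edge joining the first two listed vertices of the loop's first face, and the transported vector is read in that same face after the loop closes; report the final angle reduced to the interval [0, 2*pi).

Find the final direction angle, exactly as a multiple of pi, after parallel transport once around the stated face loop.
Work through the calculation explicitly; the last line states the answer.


enclosed vertex P0: corner angles sum to 3*pi, defect = 2*pi - 3*pi = -pi
enclosed vertex P6: corner angles sum to (4/3)*pi, defect = 2*pi - (4/3)*pi = (2/3)*pi
adding the enclosed defects to the starting angle (mod 2*pi, induced orientation) gives the holonomy
final angle = (2/3)*pi - pi/3 = pi/3 (mod 2*pi)

Answer: final direction angle = pi/3


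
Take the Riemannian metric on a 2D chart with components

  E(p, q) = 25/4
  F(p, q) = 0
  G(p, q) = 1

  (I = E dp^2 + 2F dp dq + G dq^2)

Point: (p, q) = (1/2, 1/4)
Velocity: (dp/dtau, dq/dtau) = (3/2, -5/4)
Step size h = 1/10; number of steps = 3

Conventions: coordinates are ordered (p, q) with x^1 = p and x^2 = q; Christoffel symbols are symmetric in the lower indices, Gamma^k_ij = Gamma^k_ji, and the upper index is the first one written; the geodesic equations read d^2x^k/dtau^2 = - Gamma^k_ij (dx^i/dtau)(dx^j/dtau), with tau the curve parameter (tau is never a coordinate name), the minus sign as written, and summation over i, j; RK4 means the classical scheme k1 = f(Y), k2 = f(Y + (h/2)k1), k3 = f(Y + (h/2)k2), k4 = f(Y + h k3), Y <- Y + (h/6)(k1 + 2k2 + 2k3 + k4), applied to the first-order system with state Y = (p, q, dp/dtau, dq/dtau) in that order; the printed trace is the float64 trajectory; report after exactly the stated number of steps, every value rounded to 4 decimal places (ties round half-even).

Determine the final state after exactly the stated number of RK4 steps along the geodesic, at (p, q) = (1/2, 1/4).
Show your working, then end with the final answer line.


f(Y) = (dp/dtau, dq/dtau, -Gamma^p_ij Y'^i Y'^j, -Gamma^q_ij Y'^i Y'^j) with the Gammas evaluated at the stage position; h = 0.100000; intermediate values shown to 6 dp
step 0: p = 0.5000, q = 0.2500, dp/dtau = 1.5000, dq/dtau = -1.2500
step 1:
  k1: at (p, q) = (0.500000, 0.250000), (dp/dtau, dq/dtau) = (1.500000, -1.250000); Gamma_ppp = 0.000000, Gamma_ppq = 0.000000, Gamma_pqq = 0.000000, Gamma_qpp = 0.000000, Gamma_qpq = 0.000000, Gamma_qqq = 0.000000; k1 = (1.500000, -1.250000, 0.000000, 0.000000)
  k2: at (p, q) = (0.575000, 0.187500), (dp/dtau, dq/dtau) = (1.500000, -1.250000); Gamma_ppp = 0.000000, Gamma_ppq = 0.000000, Gamma_pqq = 0.000000, Gamma_qpp = 0.000000, Gamma_qpq = 0.000000, Gamma_qqq = 0.000000; k2 = (1.500000, -1.250000, 0.000000, 0.000000)
  k3: at (p, q) = (0.575000, 0.187500), (dp/dtau, dq/dtau) = (1.500000, -1.250000); Gamma_ppp = 0.000000, Gamma_ppq = 0.000000, Gamma_pqq = 0.000000, Gamma_qpp = 0.000000, Gamma_qpq = 0.000000, Gamma_qqq = 0.000000; k3 = (1.500000, -1.250000, 0.000000, 0.000000)
  k4: at (p, q) = (0.650000, 0.125000), (dp/dtau, dq/dtau) = (1.500000, -1.250000); Gamma_ppp = 0.000000, Gamma_ppq = 0.000000, Gamma_pqq = 0.000000, Gamma_qpp = 0.000000, Gamma_qpq = 0.000000, Gamma_qqq = 0.000000; k4 = (1.500000, -1.250000, 0.000000, 0.000000)
  Y <- Y + (h/6)(k1 + 2k2 + 2k3 + k4): p = 0.6500, q = 0.1250, dp/dtau = 1.5000, dq/dtau = -1.2500
step 2:
  k1: at (p, q) = (0.650000, 0.125000), (dp/dtau, dq/dtau) = (1.500000, -1.250000); Gamma_ppp = 0.000000, Gamma_ppq = 0.000000, Gamma_pqq = 0.000000, Gamma_qpp = 0.000000, Gamma_qpq = 0.000000, Gamma_qqq = 0.000000; k1 = (1.500000, -1.250000, 0.000000, 0.000000)
  k2: at (p, q) = (0.725000, 0.062500), (dp/dtau, dq/dtau) = (1.500000, -1.250000); Gamma_ppp = 0.000000, Gamma_ppq = 0.000000, Gamma_pqq = 0.000000, Gamma_qpp = 0.000000, Gamma_qpq = 0.000000, Gamma_qqq = 0.000000; k2 = (1.500000, -1.250000, 0.000000, 0.000000)
  k3: at (p, q) = (0.725000, 0.062500), (dp/dtau, dq/dtau) = (1.500000, -1.250000); Gamma_ppp = 0.000000, Gamma_ppq = 0.000000, Gamma_pqq = 0.000000, Gamma_qpp = 0.000000, Gamma_qpq = 0.000000, Gamma_qqq = 0.000000; k3 = (1.500000, -1.250000, 0.000000, 0.000000)
  k4: at (p, q) = (0.800000, 0.000000), (dp/dtau, dq/dtau) = (1.500000, -1.250000); Gamma_ppp = 0.000000, Gamma_ppq = 0.000000, Gamma_pqq = 0.000000, Gamma_qpp = 0.000000, Gamma_qpq = 0.000000, Gamma_qqq = 0.000000; k4 = (1.500000, -1.250000, 0.000000, 0.000000)
  Y <- Y + (h/6)(k1 + 2k2 + 2k3 + k4): p = 0.8000, q = 0.0000, dp/dtau = 1.5000, dq/dtau = -1.2500
step 3:
  k1: at (p, q) = (0.800000, 0.000000), (dp/dtau, dq/dtau) = (1.500000, -1.250000); Gamma_ppp = 0.000000, Gamma_ppq = 0.000000, Gamma_pqq = 0.000000, Gamma_qpp = 0.000000, Gamma_qpq = 0.000000, Gamma_qqq = 0.000000; k1 = (1.500000, -1.250000, 0.000000, 0.000000)
  k2: at (p, q) = (0.875000, -0.062500), (dp/dtau, dq/dtau) = (1.500000, -1.250000); Gamma_ppp = 0.000000, Gamma_ppq = 0.000000, Gamma_pqq = 0.000000, Gamma_qpp = 0.000000, Gamma_qpq = 0.000000, Gamma_qqq = 0.000000; k2 = (1.500000, -1.250000, 0.000000, 0.000000)
  k3: at (p, q) = (0.875000, -0.062500), (dp/dtau, dq/dtau) = (1.500000, -1.250000); Gamma_ppp = 0.000000, Gamma_ppq = 0.000000, Gamma_pqq = 0.000000, Gamma_qpp = 0.000000, Gamma_qpq = 0.000000, Gamma_qqq = 0.000000; k3 = (1.500000, -1.250000, 0.000000, 0.000000)
  k4: at (p, q) = (0.950000, -0.125000), (dp/dtau, dq/dtau) = (1.500000, -1.250000); Gamma_ppp = 0.000000, Gamma_ppq = 0.000000, Gamma_pqq = 0.000000, Gamma_qpp = 0.000000, Gamma_qpq = 0.000000, Gamma_qqq = 0.000000; k4 = (1.500000, -1.250000, 0.000000, 0.000000)
  Y <- Y + (h/6)(k1 + 2k2 + 2k3 + k4): p = 0.9500, q = -0.1250, dp/dtau = 1.5000, dq/dtau = -1.2500

Answer: p = 0.9500, q = -0.1250, dp/dtau = 1.5000, dq/dtau = -1.2500


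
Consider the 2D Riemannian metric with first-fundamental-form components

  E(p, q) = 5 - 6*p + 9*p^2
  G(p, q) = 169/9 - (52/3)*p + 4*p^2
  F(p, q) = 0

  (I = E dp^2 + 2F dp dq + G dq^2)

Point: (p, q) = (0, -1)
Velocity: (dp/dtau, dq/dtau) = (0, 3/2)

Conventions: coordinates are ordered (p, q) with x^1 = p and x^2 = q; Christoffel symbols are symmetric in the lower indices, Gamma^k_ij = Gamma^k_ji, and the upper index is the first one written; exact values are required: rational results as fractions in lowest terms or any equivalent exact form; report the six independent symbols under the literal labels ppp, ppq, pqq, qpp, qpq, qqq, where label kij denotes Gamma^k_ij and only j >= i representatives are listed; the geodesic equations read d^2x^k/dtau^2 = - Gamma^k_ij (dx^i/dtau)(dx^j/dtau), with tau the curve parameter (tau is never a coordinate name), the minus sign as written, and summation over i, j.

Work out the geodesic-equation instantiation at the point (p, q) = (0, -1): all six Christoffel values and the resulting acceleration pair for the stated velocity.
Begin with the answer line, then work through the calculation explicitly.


Answer: Gamma_ppp = -3/5, Gamma_ppq = 0, Gamma_pqq = 26/15, Gamma_qpp = 0, Gamma_qpq = -6/13, Gamma_qqq = 0; accelerations (d^2p/dtau^2, d^2q/dtau^2) = (-39/10, 0)

E = 5, F = 0, G = 169/9 at the point
E_p = -6, E_q = 0, F_p = 0, F_q = 0, G_p = -52/3, G_q = 0
EG - F^2 = 845/9;  g^inv = (9/845) * [[169/9, 0], [0, 5]]
first-kind symbols [ij,l] = (1/2)(d_i g_jl + d_j g_il - d_l g_ij): [pp,p] = E_p/2 = -3, [pp,q] = F_p - E_q/2 = 0, [pq,p] = E_q/2 = 0, [pq,q] = G_p/2 = -26/3, [qq,p] = F_q - G_p/2 = 26/3, [qq,q] = G_q/2 = 0
Gamma^p_ij = (G*[ij,p] - F*[ij,q])/(EG - F^2), Gamma^q_ij = (E*[ij,q] - F*[ij,p])/(EG - F^2)
Gamma_ppp = -3/5, Gamma_ppq = 0, Gamma_pqq = 26/15, Gamma_qpp = 0, Gamma_qpq = -6/13, Gamma_qqq = 0
d^2p/dtau^2 = -(Gamma_ppp*(0)^2 + 2*Gamma_ppq*(0)*(3/2) + Gamma_pqq*(3/2)^2) = -39/10
d^2q/dtau^2 = -(Gamma_qpp*(0)^2 + 2*Gamma_qpq*(0)*(3/2) + Gamma_qqq*(3/2)^2) = 0


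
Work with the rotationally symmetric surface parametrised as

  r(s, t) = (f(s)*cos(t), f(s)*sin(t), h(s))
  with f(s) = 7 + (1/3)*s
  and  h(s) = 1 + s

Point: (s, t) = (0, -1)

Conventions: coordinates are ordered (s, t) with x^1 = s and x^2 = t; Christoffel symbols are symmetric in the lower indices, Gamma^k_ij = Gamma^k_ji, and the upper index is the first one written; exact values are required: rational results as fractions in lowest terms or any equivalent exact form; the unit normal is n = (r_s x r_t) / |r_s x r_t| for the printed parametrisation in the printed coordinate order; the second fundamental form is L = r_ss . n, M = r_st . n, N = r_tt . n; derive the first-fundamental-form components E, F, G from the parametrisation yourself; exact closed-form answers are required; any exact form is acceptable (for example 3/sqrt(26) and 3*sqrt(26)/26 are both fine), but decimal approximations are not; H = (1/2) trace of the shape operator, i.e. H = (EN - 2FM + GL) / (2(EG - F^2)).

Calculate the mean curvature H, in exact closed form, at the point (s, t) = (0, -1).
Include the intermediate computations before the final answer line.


f = 7, f' = 1/3, f'' = 0, h' = 1, h'' = 0
E = 10/9, F = 0, G = 49; answer radicand W^2 = 10/9
unnormalised second-form numerators: l = 0, m = 0, n = 7; L = l/sqrt(10/9), and similarly M = m/sqrt(W^2), N = n/sqrt(W^2)
H = (E*n - 2*F*m + G*l) / (2*(EG - F^2)*sqrt(W^2)); E*n - 2*F*m + G*l = 70/9, EG - F^2 = 490/9, so H = (1/14)/sqrt(10/9)

Answer: H = 3*sqrt(10)/140


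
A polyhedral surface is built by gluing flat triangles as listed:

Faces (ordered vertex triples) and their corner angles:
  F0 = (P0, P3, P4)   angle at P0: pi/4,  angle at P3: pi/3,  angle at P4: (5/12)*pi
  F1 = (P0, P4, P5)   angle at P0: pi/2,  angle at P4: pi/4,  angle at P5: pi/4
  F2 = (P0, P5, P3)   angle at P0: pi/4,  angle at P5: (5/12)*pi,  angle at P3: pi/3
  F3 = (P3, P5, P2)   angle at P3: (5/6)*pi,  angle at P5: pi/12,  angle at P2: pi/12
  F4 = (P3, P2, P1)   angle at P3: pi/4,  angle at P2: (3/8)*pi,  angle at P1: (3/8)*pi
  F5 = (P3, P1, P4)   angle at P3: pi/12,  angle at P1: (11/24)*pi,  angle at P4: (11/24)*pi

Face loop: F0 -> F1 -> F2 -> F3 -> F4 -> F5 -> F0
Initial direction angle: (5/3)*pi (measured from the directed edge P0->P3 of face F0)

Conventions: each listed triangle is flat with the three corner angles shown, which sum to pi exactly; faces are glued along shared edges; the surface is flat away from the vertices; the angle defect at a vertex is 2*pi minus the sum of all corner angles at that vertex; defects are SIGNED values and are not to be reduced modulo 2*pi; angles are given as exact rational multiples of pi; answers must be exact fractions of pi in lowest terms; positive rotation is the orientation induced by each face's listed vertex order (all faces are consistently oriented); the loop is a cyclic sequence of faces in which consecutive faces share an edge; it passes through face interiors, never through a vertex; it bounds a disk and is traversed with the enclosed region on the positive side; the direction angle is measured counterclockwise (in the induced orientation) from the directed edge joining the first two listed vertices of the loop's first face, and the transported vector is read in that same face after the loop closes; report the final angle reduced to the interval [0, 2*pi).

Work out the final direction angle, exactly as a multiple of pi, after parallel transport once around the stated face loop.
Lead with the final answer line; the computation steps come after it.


Answer: final direction angle = (5/6)*pi

enclosed vertex P0: corner angles sum to pi, defect = 2*pi - pi = pi
enclosed vertex P3: corner angles sum to (11/6)*pi, defect = 2*pi - (11/6)*pi = pi/6
the rotation equals the total enclosed defect, so the final angle is initial + defects (mod 2*pi)
final angle = (5/3)*pi + (7/6)*pi = (5/6)*pi (mod 2*pi)


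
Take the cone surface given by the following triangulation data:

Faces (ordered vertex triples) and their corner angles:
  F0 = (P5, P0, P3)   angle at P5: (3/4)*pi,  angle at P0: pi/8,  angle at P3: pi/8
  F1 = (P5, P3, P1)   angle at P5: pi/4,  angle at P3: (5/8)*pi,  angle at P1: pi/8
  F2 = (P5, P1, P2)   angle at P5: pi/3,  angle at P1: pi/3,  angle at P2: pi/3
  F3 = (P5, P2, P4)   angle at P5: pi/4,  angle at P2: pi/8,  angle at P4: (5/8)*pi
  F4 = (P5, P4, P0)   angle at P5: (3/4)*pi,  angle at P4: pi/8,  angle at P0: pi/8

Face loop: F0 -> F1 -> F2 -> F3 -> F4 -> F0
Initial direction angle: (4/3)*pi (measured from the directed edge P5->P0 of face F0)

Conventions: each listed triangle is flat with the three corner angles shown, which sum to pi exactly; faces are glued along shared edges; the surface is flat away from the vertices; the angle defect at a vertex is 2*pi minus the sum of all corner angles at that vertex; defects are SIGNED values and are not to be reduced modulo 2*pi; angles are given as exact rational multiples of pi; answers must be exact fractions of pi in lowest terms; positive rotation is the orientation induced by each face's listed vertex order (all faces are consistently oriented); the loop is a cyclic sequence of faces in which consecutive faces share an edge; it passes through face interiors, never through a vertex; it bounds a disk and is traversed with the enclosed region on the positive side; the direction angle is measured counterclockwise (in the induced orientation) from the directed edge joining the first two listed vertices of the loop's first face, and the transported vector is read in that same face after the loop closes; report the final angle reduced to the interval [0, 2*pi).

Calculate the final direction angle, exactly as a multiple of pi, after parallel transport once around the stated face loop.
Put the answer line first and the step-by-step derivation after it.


Answer: final direction angle = pi

enclosed vertex P5: corner angles sum to (7/3)*pi, defect = 2*pi - (7/3)*pi = -pi/3
holonomy = initial angle + sum of enclosed defects (mod 2*pi), positive in the induced orientation
final angle = (4/3)*pi - pi/3 = pi (mod 2*pi)


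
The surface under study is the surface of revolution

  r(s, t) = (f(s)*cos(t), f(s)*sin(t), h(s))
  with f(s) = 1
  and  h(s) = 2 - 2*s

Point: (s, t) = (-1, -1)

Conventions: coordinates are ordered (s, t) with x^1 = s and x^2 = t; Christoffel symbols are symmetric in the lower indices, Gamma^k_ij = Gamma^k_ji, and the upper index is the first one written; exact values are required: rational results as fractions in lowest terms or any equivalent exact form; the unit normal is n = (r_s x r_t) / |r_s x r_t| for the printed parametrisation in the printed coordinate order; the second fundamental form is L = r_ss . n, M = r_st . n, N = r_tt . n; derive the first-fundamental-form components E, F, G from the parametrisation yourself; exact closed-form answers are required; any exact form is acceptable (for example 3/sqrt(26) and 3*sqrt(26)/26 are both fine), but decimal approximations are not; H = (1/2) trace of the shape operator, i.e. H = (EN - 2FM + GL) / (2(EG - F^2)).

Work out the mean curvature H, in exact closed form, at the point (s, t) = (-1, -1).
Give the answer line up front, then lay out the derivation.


Answer: H = -1/2

f = 1, f' = 0, f'' = 0, h' = -2, h'' = 0
E = 4, F = 0, G = 1; answer radicand W^2 = 4
unnormalised second-form numerators: l = 0, m = 0, n = -2; L = l/sqrt(4), and similarly M = m/sqrt(W^2), N = n/sqrt(W^2)
H = (E*n - 2*F*m + G*l) / (2*(EG - F^2)*sqrt(W^2)); E*n - 2*F*m + G*l = -8, EG - F^2 = 4, so H = (-1)/sqrt(4)


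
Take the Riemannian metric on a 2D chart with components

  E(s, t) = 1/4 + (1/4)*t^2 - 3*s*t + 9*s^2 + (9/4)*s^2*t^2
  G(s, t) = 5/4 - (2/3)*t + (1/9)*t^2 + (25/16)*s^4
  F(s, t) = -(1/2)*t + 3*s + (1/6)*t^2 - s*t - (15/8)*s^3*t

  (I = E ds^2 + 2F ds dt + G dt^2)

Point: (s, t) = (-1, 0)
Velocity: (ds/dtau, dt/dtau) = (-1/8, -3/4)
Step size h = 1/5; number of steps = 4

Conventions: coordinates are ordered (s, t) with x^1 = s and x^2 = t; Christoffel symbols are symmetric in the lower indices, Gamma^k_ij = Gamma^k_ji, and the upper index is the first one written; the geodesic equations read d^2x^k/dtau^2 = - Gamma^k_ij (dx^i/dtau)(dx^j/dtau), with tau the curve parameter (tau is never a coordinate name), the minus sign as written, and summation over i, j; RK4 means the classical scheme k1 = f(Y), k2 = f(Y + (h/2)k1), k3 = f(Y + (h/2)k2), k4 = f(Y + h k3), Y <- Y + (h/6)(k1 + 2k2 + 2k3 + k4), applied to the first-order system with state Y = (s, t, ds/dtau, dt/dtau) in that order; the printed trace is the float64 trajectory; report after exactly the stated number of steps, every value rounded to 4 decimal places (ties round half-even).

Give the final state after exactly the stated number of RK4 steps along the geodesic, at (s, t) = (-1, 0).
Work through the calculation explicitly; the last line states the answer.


f(Y) = (ds/dtau, dt/dtau, -Gamma^s_ij Y'^i Y'^j, -Gamma^t_ij Y'^i Y'^j) with the Gammas evaluated at the stage position; h = 0.200000; intermediate values shown to 6 dp
step 0: s = -1.0000, t = 0.0000, ds/dtau = -0.1250, dt/dtau = -0.7500
step 1:
  k1: at (s, t) = (-1.000000, 0.000000), (ds/dtau, dt/dtau) = (-0.125000, -0.750000); Gamma_sss = -1.223140, Gamma_sst = -0.303030, Gamma_stt = 0.850321, Gamma_tss = -0.771350, Gamma_tst = -1.434343, Gamma_ttt = 0.788491; k1 = (-0.125000, -0.750000, -0.402376, -0.162534)
  k2: at (s, t) = (-1.012500, -0.075000), (ds/dtau, dt/dtau) = (-0.165238, -0.766253); Gamma_sss = -1.154894, Gamma_sst = -0.387513, Gamma_stt = 0.924342, Gamma_tss = -0.523117, Gamma_tst = -1.526416, Gamma_ttt = 0.895634; k2 = (-0.165238, -0.766253, -0.413061, -0.125053)
  k3: at (s, t) = (-1.016524, -0.076625), (ds/dtau, dt/dtau) = (-0.166306, -0.762505); Gamma_sss = -1.147448, Gamma_sst = -0.388399, Gamma_stt = 0.926064, Gamma_tss = -0.512492, Gamma_tst = -1.528751, Gamma_ttt = 0.894837; k3 = (-0.166306, -0.762505, -0.408186, -0.118377)
  k4: at (s, t) = (-1.033261, -0.152501), (ds/dtau, dt/dtau) = (-0.206637, -0.773675); Gamma_sss = -1.056105, Gamma_sst = -0.484971, Gamma_stt = 1.009201, Gamma_tss = -0.244230, Gamma_tst = -1.639796, Gamma_ttt = 1.012529; k4 = (-0.206637, -0.773675, -0.403922, -0.071336)
  Y <- Y + (h/6)(k1 + 2k2 + 2k3 + k4): s = -1.0332, t = -0.1527, ds/dtau = -0.2066, dt/dtau = -0.7740
step 2:
  k1: at (s, t) = (-1.033157, -0.152706), (ds/dtau, dt/dtau) = (-0.206626, -0.774024); Gamma_sss = -1.056033, Gamma_sst = -0.485309, Gamma_stt = 1.009451, Gamma_tss = -0.243628, Gamma_tst = -1.640156, Gamma_ttt = 1.013018; k1 = (-0.206626, -0.774024, -0.404454, -0.071878)
  k2: at (s, t) = (-1.053820, -0.230109), (ds/dtau, dt/dtau) = (-0.247072, -0.781212); Gamma_sss = -0.939726, Gamma_sst = -0.596187, Gamma_stt = 1.102934, Gamma_tss = 0.048691, Gamma_tst = -1.772552, Gamma_ttt = 1.143693; k2 = (-0.247072, -0.781212, -0.385600, -0.016699)
  k3: at (s, t) = (-1.057865, -0.230828), (ds/dtau, dt/dtau) = (-0.245186, -0.775694); Gamma_sss = -0.934442, Gamma_sst = -0.595177, Gamma_stt = 1.103065, Gamma_tss = 0.053353, Gamma_tst = -1.771719, Gamma_ttt = 1.140363; k3 = (-0.245186, -0.775694, -0.381148, -0.015440)
  k4: at (s, t) = (-1.082195, -0.307845), (ds/dtau, dt/dtau) = (-0.282856, -0.777112); Gamma_sss = -0.796203, Gamma_sst = -0.717363, Gamma_stt = 1.203993, Gamma_tss = 0.361102, Gamma_tst = -1.920736, Gamma_ttt = 1.279876; k4 = (-0.282856, -0.777112, -0.348025, 0.042585)
  Y <- Y + (h/6)(k1 + 2k2 + 2k3 + k4): s = -1.0823, t = -0.3082, ds/dtau = -0.2828, dt/dtau = -0.7771
step 3:
  k1: at (s, t) = (-1.082291, -0.308205), (ds/dtau, dt/dtau) = (-0.282826, -0.777143); Gamma_sss = -0.795524, Gamma_sst = -0.717980, Gamma_stt = 1.204491, Gamma_tss = 0.362583, Gamma_tst = -1.921497, Gamma_ttt = 1.280587; k1 = (-0.282826, -0.777143, -0.348202, 0.042259)
  k2: at (s, t) = (-1.110573, -0.385919), (ds/dtau, dt/dtau) = (-0.317646, -0.772918); Gamma_sss = -0.632992, Gamma_sst = -0.853380, Gamma_stt = 1.314093, Gamma_tss = 0.690928, Gamma_tst = -2.089212, Gamma_ttt = 1.430881; k2 = (-0.317646, -0.772918, -0.302139, 0.101337)
  k3: at (s, t) = (-1.114055, -0.385496), (ds/dtau, dt/dtau) = (-0.313040, -0.767010); Gamma_sss = -0.632534, Gamma_sst = -0.849185, Gamma_stt = 1.311737, Gamma_tss = 0.686530, Gamma_tst = -2.083184, Gamma_ttt = 1.424010; k3 = (-0.313040, -0.767010, -0.301930, 0.095337)
  k4: at (s, t) = (-1.144899, -0.461607), (ds/dtau, dt/dtau) = (-0.343212, -0.758076); Gamma_sss = -0.453963, Gamma_sst = -0.992126, Gamma_stt = 1.425303, Gamma_tss = 1.021245, Gamma_tst = -2.261146, Gamma_ttt = 1.578940; k4 = (-0.343212, -0.758076, -0.249354, 0.148931)
  Y <- Y + (h/6)(k1 + 2k2 + 2k3 + k4): s = -1.1452, t = -0.4620, ds/dtau = -0.3430, dt/dtau = -0.7577
step 4:
  k1: at (s, t) = (-1.145204, -0.462041), (ds/dtau, dt/dtau) = (-0.343015, -0.757659); Gamma_sss = -0.452892, Gamma_sst = -0.992828, Gamma_stt = 1.425891, Gamma_tss = 1.023023, Gamma_tst = -2.261973, Gamma_ttt = 1.579613; k1 = (-0.343015, -0.757659, -0.249192, 0.148582)
  k2: at (s, t) = (-1.179506, -0.537806), (ds/dtau, dt/dtau) = (-0.367935, -0.742801); Gamma_sss = -0.256413, Gamma_sst = -1.144234, Gamma_stt = 1.544228, Gamma_tss = 1.368126, Gamma_tst = -2.450900, Gamma_ttt = 1.739861; k2 = (-0.367935, -0.742801, -0.191877, 0.194487)
  k3: at (s, t) = (-1.181998, -0.536321), (ds/dtau, dt/dtau) = (-0.362203, -0.738210); Gamma_sss = -0.261898, Gamma_sst = -1.136617, Gamma_stt = 1.539334, Gamma_tss = 1.354396, Gamma_tst = -2.439493, Gamma_ttt = 1.729656; k3 = (-0.362203, -0.738210, -0.196686, 0.184286)
  k4: at (s, t) = (-1.217645, -0.609683), (ds/dtau, dt/dtau) = (-0.382353, -0.720802); Gamma_sss = -0.057667, Gamma_sst = -1.290460, Gamma_stt = 1.657778, Gamma_tss = 1.695629, Gamma_tst = -2.630967, Gamma_ttt = 1.889626; k4 = (-0.382353, -0.720802, -0.141574, 0.220537)
  Y <- Y + (h/6)(k1 + 2k2 + 2k3 + k4): s = -1.2181, t = -0.6101, ds/dtau = -0.3819, dt/dtau = -0.7201

Answer: s = -1.2181, t = -0.6101, ds/dtau = -0.3819, dt/dtau = -0.7201


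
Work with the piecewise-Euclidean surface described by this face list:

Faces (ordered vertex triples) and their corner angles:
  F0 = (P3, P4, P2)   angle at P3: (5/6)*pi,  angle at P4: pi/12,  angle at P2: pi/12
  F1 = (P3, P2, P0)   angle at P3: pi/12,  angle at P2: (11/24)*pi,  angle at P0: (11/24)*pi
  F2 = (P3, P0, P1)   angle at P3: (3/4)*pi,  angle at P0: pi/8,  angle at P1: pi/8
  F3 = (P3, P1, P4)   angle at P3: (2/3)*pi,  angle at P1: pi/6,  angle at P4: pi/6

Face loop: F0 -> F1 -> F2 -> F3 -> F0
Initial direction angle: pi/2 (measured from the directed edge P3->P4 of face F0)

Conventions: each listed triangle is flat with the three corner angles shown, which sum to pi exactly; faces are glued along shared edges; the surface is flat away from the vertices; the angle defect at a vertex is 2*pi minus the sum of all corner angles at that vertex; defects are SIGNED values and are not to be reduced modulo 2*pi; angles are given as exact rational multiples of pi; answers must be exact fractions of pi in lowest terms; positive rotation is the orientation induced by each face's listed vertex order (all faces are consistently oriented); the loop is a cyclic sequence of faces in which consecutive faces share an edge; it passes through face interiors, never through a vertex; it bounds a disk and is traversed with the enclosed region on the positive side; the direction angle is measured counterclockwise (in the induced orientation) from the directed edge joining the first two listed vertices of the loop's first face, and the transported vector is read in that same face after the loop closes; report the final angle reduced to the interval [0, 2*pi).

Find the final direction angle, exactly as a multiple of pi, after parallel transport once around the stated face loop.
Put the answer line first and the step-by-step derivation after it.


Answer: final direction angle = pi/6

enclosed vertex P3: corner angles sum to (7/3)*pi, defect = 2*pi - (7/3)*pi = -pi/3
by Gauss-Bonnet the loop rotates the vector by the enclosed defect sum (positive orientation, mod 2*pi)
final angle = pi/2 - pi/3 = pi/6 (mod 2*pi)


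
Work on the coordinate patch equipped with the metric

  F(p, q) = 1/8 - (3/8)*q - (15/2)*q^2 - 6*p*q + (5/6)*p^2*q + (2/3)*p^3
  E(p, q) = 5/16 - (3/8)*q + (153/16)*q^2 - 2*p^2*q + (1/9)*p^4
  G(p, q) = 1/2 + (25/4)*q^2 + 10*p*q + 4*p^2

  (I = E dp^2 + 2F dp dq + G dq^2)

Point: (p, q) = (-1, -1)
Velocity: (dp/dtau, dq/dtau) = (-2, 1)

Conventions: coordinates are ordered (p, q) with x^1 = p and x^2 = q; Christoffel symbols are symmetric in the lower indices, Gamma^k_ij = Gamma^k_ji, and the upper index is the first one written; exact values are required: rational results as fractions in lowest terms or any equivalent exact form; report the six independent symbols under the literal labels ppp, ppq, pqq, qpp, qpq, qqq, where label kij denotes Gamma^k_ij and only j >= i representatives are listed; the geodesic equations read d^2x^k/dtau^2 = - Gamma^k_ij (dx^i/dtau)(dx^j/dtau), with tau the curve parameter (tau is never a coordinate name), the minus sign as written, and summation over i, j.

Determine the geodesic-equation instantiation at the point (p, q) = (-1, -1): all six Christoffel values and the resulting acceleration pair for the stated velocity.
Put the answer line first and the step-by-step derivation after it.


Answer: Gamma_ppp = 35990/6659, Gamma_ppq = -50913/6659, Gamma_pqq = 135039/13318, Gamma_qpp = 95105/19977, Gamma_qpq = -38466/6659, Gamma_qqq = 43572/6659; accelerations (d^2p/dtau^2, d^2q/dtau^2) = (-830263/13318, -972728/19977)

E = 445/36, F = -29/2, G = 83/4 at the point
E_p = -40/9, E_q = -43/2, F_p = 29/3, F_q = 515/24, G_p = -18, G_q = -45/2
EG - F^2 = 6659/144;  g^inv = (144/6659) * [[83/4, 29/2], [29/2, 445/36]]
first-kind symbols [ij,l] = (1/2)(d_i g_jl + d_j g_il - d_l g_ij): [pp,p] = E_p/2 = -20/9, [pp,q] = F_p - E_q/2 = 245/12, [pq,p] = E_q/2 = -43/4, [pq,q] = G_p/2 = -9, [qq,p] = F_q - G_p/2 = 731/24, [qq,q] = G_q/2 = -45/4
Gamma^p_ij = (G*[ij,p] - F*[ij,q])/(EG - F^2), Gamma^q_ij = (E*[ij,q] - F*[ij,p])/(EG - F^2)
Gamma_ppp = 35990/6659, Gamma_ppq = -50913/6659, Gamma_pqq = 135039/13318, Gamma_qpp = 95105/19977, Gamma_qpq = -38466/6659, Gamma_qqq = 43572/6659
d^2p/dtau^2 = -(Gamma_ppp*(-2)^2 + 2*Gamma_ppq*(-2)*(1) + Gamma_pqq*(1)^2) = -830263/13318
d^2q/dtau^2 = -(Gamma_qpp*(-2)^2 + 2*Gamma_qpq*(-2)*(1) + Gamma_qqq*(1)^2) = -972728/19977


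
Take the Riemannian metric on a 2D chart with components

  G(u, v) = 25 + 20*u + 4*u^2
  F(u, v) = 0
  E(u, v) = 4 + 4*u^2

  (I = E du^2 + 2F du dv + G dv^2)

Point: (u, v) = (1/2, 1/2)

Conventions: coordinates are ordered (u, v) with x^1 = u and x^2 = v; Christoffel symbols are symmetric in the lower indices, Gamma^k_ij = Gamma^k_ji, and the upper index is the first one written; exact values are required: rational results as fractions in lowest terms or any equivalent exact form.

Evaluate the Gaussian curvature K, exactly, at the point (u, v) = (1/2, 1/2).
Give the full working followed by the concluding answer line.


E = 5, F = 0, G = 36, EG - F^2 = 180 at the point
E_u = 4, E_v = 0, F_u = 0, F_v = 0, G_u = 24, G_v = 0
E_vv = 0, F_uv = 0, G_uu = 8
Brioschi: K = (det M1 - det M2) / (EG - F^2)^2 with the standard first/second-derivative matrices M1, M2.
M1 = [[-E_vv/2 + F_uv - G_uu/2, E_u/2, F_u - E_v/2], [F_v - G_u/2, E, F], [G_v/2, F, G]] = [[-4, 2, 0], [-12, 5, 0], [0, 0, 36]]; det M1 = 144
M2 = [[0, E_v/2, G_u/2], [E_v/2, E, F], [G_u/2, F, G]] = [[0, 0, 12], [0, 5, 0], [12, 0, 36]]; det M2 = -720
det M1 - det M2 = 864; K = 864 / (180)^2 = 2/75

Answer: K = 2/75


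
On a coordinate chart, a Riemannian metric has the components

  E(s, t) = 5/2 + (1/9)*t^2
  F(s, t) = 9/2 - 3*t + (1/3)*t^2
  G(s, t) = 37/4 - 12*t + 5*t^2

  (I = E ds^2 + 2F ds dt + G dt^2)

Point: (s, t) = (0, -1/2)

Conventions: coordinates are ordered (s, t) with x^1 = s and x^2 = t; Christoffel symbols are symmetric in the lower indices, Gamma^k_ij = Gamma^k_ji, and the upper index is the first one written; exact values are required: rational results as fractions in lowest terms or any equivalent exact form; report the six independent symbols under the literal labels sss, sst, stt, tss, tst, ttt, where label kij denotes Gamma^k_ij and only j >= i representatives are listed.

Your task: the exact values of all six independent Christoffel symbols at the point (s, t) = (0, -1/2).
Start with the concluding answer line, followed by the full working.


Answer: Gamma_sss = -146/2031, Gamma_sst = -132/677, Gamma_stt = -474/677, Gamma_tss = 182/6093, Gamma_tst = 146/2031, Gamma_ttt = -174/677

E = 91/36, F = 73/12, G = 33/2 at the point
E_s = 0, E_t = -1/9, F_s = 0, F_t = -10/3, G_s = 0, G_t = -17
EG - F^2 = 677/144;  g^inv = (144/677) * [[33/2, -73/12], [-73/12, 91/36]]
first-kind symbols [ij,l] = (1/2)(d_i g_jl + d_j g_il - d_l g_ij): [ss,s] = E_s/2 = 0, [ss,t] = F_s - E_t/2 = 1/18, [st,s] = E_t/2 = -1/18, [st,t] = G_s/2 = 0, [tt,s] = F_t - G_s/2 = -10/3, [tt,t] = G_t/2 = -17/2
Gamma^s_ij = (G*[ij,s] - F*[ij,t])/(EG - F^2), Gamma^t_ij = (E*[ij,t] - F*[ij,s])/(EG - F^2)


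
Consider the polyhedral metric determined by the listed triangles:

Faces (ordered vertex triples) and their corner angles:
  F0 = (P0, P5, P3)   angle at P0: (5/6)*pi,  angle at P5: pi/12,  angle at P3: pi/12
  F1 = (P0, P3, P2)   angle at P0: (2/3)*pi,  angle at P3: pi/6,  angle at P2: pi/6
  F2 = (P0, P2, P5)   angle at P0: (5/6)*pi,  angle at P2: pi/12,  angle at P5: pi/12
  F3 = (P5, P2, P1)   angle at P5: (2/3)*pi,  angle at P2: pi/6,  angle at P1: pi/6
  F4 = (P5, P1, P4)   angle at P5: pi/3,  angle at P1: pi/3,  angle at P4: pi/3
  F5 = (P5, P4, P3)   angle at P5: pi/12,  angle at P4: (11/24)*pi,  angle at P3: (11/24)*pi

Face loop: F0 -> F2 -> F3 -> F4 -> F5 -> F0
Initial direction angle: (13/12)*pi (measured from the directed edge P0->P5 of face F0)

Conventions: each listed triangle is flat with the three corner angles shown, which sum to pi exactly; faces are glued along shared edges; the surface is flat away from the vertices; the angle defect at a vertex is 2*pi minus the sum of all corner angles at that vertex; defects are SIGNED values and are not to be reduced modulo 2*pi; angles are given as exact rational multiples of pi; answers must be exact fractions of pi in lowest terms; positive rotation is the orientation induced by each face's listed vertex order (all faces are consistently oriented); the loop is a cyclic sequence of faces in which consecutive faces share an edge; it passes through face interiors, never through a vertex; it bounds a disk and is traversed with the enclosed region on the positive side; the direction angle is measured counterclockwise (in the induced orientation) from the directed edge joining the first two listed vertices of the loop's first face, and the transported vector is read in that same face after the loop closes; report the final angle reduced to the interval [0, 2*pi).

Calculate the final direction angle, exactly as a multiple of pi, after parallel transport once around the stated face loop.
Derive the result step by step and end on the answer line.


enclosed vertex P5: corner angles sum to (5/4)*pi, defect = 2*pi - (5/4)*pi = (3/4)*pi
transport around the loop rotates by the sum of enclosed defects; add to the initial angle mod 2*pi
final angle = (13/12)*pi + (3/4)*pi = (11/6)*pi (mod 2*pi)

Answer: final direction angle = (11/6)*pi


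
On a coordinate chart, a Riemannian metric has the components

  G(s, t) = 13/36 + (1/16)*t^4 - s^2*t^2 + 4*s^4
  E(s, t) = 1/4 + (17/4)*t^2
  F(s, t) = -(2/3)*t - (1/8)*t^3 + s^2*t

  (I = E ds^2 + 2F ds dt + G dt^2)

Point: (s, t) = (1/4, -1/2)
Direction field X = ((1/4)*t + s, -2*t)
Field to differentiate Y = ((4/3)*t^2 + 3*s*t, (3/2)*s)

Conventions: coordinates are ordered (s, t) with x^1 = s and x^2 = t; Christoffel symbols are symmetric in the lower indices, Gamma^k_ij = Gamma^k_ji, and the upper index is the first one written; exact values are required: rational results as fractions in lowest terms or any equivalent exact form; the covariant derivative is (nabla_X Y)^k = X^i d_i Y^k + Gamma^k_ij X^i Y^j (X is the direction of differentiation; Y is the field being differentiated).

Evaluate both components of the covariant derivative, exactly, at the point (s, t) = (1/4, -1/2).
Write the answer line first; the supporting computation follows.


Answer: (nabla_X Y)^s = -470063/446080, (nabla_X Y)^t = 47279/111520

E = 21/16, F = 61/192, G = 841/2304 at the point
E_s = 0, E_t = -17/4, F_s = -1/4, F_t = -67/96, G_s = 1/8, G_t = 1/32
EG - F^2 = 3485/9216;  g^inv = (9216/3485) * [[841/2304, -61/192], [-61/192, 21/16]]
first-kind symbols [ij,l] = (1/2)(d_i g_jl + d_j g_il - d_l g_ij): [ss,s] = E_s/2 = 0, [ss,t] = F_s - E_t/2 = 15/8, [st,s] = E_t/2 = -17/8, [st,t] = G_s/2 = 1/16, [tt,s] = F_t - G_s/2 = -73/96, [tt,t] = G_t/2 = 1/64
Gamma^s_ij = (G*[ij,s] - F*[ij,t])/(EG - F^2), Gamma^t_ij = (E*[ij,t] - F*[ij,s])/(EG - F^2)
Gamma_sss = -1098/697, Gamma_sst = -14663/6970, Gamma_stt = -62491/83640, Gamma_tss = 4536/697, Gamma_tst = 6978/3485, Gamma_ttt = 4831/6970
X = (1/8, 1), Y = (-1/24, 3/8) at the point


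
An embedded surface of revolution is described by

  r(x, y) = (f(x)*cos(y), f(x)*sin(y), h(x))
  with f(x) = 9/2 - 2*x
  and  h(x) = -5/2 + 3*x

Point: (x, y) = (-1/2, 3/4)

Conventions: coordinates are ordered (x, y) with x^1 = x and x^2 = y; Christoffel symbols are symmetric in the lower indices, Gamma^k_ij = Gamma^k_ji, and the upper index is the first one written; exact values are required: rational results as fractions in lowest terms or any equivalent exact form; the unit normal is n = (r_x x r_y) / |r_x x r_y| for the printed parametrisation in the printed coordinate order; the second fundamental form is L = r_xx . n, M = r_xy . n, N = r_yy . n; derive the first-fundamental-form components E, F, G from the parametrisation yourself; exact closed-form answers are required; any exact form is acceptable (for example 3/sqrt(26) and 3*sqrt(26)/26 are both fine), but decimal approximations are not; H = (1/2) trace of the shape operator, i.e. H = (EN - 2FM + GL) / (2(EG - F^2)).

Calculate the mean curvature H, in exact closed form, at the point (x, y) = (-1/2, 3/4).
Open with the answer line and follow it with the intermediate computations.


Answer: H = 3*sqrt(13)/143

f = 11/2, f' = -2, f'' = 0, h' = 3, h'' = 0
E = 13, F = 0, G = 121/4; answer radicand W^2 = 13
unnormalised second-form numerators: l = 0, m = 0, n = 33/2; L = l/sqrt(13), and similarly M = m/sqrt(W^2), N = n/sqrt(W^2)
H = (E*n - 2*F*m + G*l) / (2*(EG - F^2)*sqrt(W^2)); E*n - 2*F*m + G*l = 429/2, EG - F^2 = 1573/4, so H = (3/11)/sqrt(13)


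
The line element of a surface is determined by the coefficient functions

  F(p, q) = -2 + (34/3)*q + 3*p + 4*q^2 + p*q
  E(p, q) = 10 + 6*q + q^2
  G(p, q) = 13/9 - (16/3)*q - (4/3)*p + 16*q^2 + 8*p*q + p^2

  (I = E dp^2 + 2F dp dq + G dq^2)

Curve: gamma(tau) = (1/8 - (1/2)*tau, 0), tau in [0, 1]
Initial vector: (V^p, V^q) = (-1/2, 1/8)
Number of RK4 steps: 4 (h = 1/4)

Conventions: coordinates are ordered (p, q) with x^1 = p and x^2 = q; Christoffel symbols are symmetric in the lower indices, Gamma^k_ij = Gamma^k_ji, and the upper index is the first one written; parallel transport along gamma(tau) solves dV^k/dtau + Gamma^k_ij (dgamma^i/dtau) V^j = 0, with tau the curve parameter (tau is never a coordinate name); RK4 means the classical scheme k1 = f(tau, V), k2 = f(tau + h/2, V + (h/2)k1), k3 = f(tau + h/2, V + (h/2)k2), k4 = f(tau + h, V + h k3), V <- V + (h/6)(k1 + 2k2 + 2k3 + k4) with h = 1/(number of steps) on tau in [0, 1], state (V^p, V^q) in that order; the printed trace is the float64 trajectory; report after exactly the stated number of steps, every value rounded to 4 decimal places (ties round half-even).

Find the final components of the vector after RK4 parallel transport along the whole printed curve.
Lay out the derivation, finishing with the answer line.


gamma'(tau) = (-1/2, 0); f(tau, V)^k = -Gamma^k_ij(gamma(tau)) gamma'^i(tau) V^j; h = 1/4; intermediate values shown to 6 dp
curve data and Christoffel symbols at the stage parameters:
  tau = 0.000000: gamma = (0.125000, 0.000000), gamma' = (-0.500000, 0.000000); Gamma_ppp = 0.000000, Gamma_ppq = 0.291449, Gamma_pqq = 1.165795, Gamma_qpp = 0.000000, Gamma_qpq = -0.052623, Gamma_qqq = -0.210491
  tau = 0.125000: gamma = (0.062500, 0.000000), gamma' = (-0.500000, 0.000000); Gamma_ppp = 0.000000, Gamma_ppq = 0.289435, Gamma_pqq = 1.157740, Gamma_qpp = 0.000000, Gamma_qpq = -0.058289, Gamma_qqq = -0.233156
  tau = 0.250000: gamma = (0.000000, 0.000000), gamma' = (-0.500000, 0.000000); Gamma_ppp = 0.000000, Gamma_ppq = 0.287234, Gamma_pqq = 1.148936, Gamma_qpp = 0.000000, Gamma_qpq = -0.063830, Gamma_qqq = -0.255319
  tau = 0.375000: gamma = (-0.062500, 0.000000), gamma' = (-0.500000, 0.000000); Gamma_ppp = 0.000000, Gamma_ppq = 0.284855, Gamma_pqq = 1.139419, Gamma_qpp = 0.000000, Gamma_qpq = -0.069236, Gamma_qqq = -0.276942
  tau = 0.500000: gamma = (-0.125000, 0.000000), gamma' = (-0.500000, 0.000000); Gamma_ppp = 0.000000, Gamma_ppq = 0.282307, Gamma_pqq = 1.129227, Gamma_qpp = 0.000000, Gamma_qpq = -0.074498, Gamma_qqq = -0.297991
  tau = 0.625000: gamma = (-0.187500, 0.000000), gamma' = (-0.500000, 0.000000); Gamma_ppp = 0.000000, Gamma_ppq = 0.279600, Gamma_pqq = 1.118401, Gamma_qpp = 0.000000, Gamma_qpq = -0.079608, Gamma_qqq = -0.318434
  tau = 0.750000: gamma = (-0.250000, 0.000000), gamma' = (-0.500000, 0.000000); Gamma_ppp = 0.000000, Gamma_ppq = 0.276746, Gamma_pqq = 1.106983, Gamma_qpp = 0.000000, Gamma_qpq = -0.084561, Gamma_qqq = -0.338245
  tau = 0.875000: gamma = (-0.312500, 0.000000), gamma' = (-0.500000, 0.000000); Gamma_ppp = 0.000000, Gamma_ppq = 0.273753, Gamma_pqq = 1.095014, Gamma_qpp = 0.000000, Gamma_qpq = -0.089350, Gamma_qqq = -0.357400
  tau = 1.000000: gamma = (-0.375000, 0.000000), gamma' = (-0.500000, 0.000000); Gamma_ppp = 0.000000, Gamma_ppq = 0.270634, Gamma_pqq = 1.082537, Gamma_qpp = 0.000000, Gamma_qpq = -0.093970, Gamma_qqq = -0.375881
step 0: V^p = -0.5000, V^q = 0.1250
step 1: k1 = (0.018216, -0.003289), k2 = (0.018030, -0.003631), k3 = (0.018024, -0.003630), k4 = (0.017822, -0.003960); V <- V + (h/6)(k1 + 2k2 + 2k3 + k4): V^p = -0.4955, V^q = 0.1241
step 2: k1 = (0.017822, -0.003960), k2 = (0.017604, -0.004279), k3 = (0.017598, -0.004277), k4 = (0.017365, -0.004582); V <- V + (h/6)(k1 + 2k2 + 2k3 + k4): V^p = -0.4911, V^q = 0.1230
step 3: k1 = (0.017365, -0.004582), k2 = (0.017119, -0.004874), k3 = (0.017114, -0.004873), k4 = (0.016855, -0.005150); V <- V + (h/6)(k1 + 2k2 + 2k3 + k4): V^p = -0.4868, V^q = 0.1218
step 4: k1 = (0.016855, -0.005150), k2 = (0.016584, -0.005413), k3 = (0.016580, -0.005411), k4 = (0.016299, -0.005660); V <- V + (h/6)(k1 + 2k2 + 2k3 + k4): V^p = -0.4827, V^q = 0.1205

Answer: V^p = -0.4827, V^q = 0.1205
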